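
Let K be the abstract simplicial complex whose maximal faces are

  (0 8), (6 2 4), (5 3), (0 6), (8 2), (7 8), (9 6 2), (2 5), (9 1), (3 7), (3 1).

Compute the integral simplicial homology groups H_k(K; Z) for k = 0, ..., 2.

H_0 ≅ Z,  H_1 ≅ Z^3,  H_2 = 0.

Order the vertices as 0 < 1 < 2 < 3 < 4 < 5 < 6 < 7 < 8 < 9. Listing each simplex with vertices in this order, K has dimension 2 with simplices:

  0-simplices (10): [0], [1], [2], [3], [4], [5], [6], [7], [8], [9]
  1-simplices (14): [0,6], [0,8], [1,3], [1,9], [2,4], [2,5], [2,6], [2,8], [2,9], [3,5], [3,7], [4,6], [6,9], [7,8]
  2-simplices (2): [2,4,6], [2,6,9]

Hence C_0 ≅ Z^10, C_1 ≅ Z^14, C_2 ≅ Z^2.

Boundary ∂_1: C_1 → C_0 is given by ∂[p,q] = [q] − [p]. For instance
  ∂[0,8] = [8] − [0].
This gives a 10×14 integer matrix of rank 9; reducing to Smith normal form yields diagonal entries (1,1,1,1,1,1,1,1,1).

The boundary map ∂_2: C_2 → C_1 acts by ∂[p,q,r] = [q,r] − [p,r] + [p,q]. For instance
  ∂[2,6,9] = [6,9] − [2,9] + [2,6],
  ∂[2,4,6] = [4,6] − [2,6] + [2,4].
This gives a 14×2 integer matrix of rank 2; reducing to Smith normal form yields diagonal entries (1,1).

From H_k ≅ ker(∂_k) / im(∂_{k+1}) we obtain:

  H_0: rank C_0 − rank ∂_1 = 10 − 9 = 1, and the invariant factors of ∂_1 are all 1, so H_0 ≅ Z.
  H_1: rank ker ∂_1 − rank ∂_2 = (14 − 9) − 2 = 3, and the invariant factors of ∂_2 are all 1, so H_1 ≅ Z^3.
  H_2: rank ker ∂_2 − rank ∂_3 = (2 − 2) − 0 = 0, and there is no ∂_3, so H_2 ≅ 0.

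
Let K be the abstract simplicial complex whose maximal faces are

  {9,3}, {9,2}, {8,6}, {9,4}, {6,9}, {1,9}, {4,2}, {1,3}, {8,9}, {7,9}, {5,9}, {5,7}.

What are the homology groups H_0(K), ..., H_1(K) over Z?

H_0 = Z,  H_1 = Z^4.

Order the vertices as 1 < 2 < 3 < 4 < 5 < 6 < 7 < 8 < 9. Listing each simplex with vertices in this order, K has dimension 1 with simplices:

  0-simplices (9): [1], [2], [3], [4], [5], [6], [7], [8], [9]
  1-simplices (12): [1,3], [1,9], [2,4], [2,9], [3,9], [4,9], [5,7], [5,9], [6,8], [6,9], [7,9], [8,9]

Hence C_0 ≅ Z^9, C_1 ≅ Z^12.

∂_1: C_1 → C_0 is given by ∂[p,q] = [q] − [p].
As a 9×12 matrix over Z this has rank 8, with invariant factors (1,1,1,1,1,1,1,1).

From H_k ≅ ker(∂_k) / im(∂_{k+1}) we obtain:

  H_0: rank C_0 − rank ∂_1 = 9 − 8 = 1, and the invariant factors of ∂_1 are all 1, so H_0 = Z.
  H_1: rank ker ∂_1 − rank ∂_2 = (12 − 8) − 0 = 4, and there is no ∂_2, so H_1 = Z^4.

As a check, the Euler characteristic is 9 − 12 = -3, which agrees with 1 − 4 = -3.
(K is a triangulation of a wedge of 4 circles.)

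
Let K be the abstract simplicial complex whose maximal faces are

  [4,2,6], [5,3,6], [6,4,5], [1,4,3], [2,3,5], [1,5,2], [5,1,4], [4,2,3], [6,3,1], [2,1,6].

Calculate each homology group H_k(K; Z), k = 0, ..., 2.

Fix the vertex order 1 < 2 < 3 < 4 < 5 < 6 and write every simplex with vertices in increasing order. Then dim K = 2 and the simplices of K are:

  0-simplices (6): [1], [2], [3], [4], [5], [6]
  1-simplices (15): [1,2], [1,3], [1,4], [1,5], [1,6], [2,3], [2,4], [2,5], [2,6], [3,4], [3,5], [3,6], [4,5], [4,6], [5,6]
  2-simplices (10): [1,2,5], [1,2,6], [1,3,4], [1,3,6], [1,4,5], [2,3,4], [2,3,5], [2,4,6], [3,5,6], [4,5,6]

Hence C_0 ≅ Z^6, C_1 ≅ Z^15, C_2 ≅ Z^10.

∂_1: C_1 → C_0 maps an edge to its endpoints' difference, ∂[p,q] = q − p.
The resulting 6×15 matrix has rank 5, and its Smith normal form has invariant factors (1,1,1,1,1).

The boundary map ∂_2: C_2 → C_1 acts by ∂[p,q,r] = [q,r] − [p,r] + [p,q]. For instance
  ∂[2,4,6] = [4,6] − [2,6] + [2,4],
  ∂[2,3,4] = [3,4] − [2,4] + [2,3].
This gives a 15×10 integer matrix of rank 10; reducing to Smith normal form yields diagonal entries (1,1,1,1,1,1,1,1,1,2).

Now H_k = ker ∂_k / im ∂_{k+1}, so:

  H_0: rank C_0 − rank ∂_1 = 6 − 5 = 1, and the invariant factors of ∂_1 are all 1, so H_0 = Z.
  H_1: rank ker ∂_1 − rank ∂_2 = (15 − 5) − 10 = 0, and ∂_2 has invariant factor 2 > 1, so H_1 = Z/2.
  H_2: rank ker ∂_2 − rank ∂_3 = (10 − 10) − 0 = 0, and there is no ∂_3, so H_2 = 0.

(K is a triangulation of the real projective plane RP^2.)

H_0 = Z,  H_1 = Z/2,  H_2 = 0.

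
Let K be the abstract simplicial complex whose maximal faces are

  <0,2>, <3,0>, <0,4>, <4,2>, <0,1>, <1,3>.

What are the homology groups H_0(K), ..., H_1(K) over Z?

H_0 = Z,  H_1 = Z^2.

Fix the vertex order 0 < 1 < 2 < 3 < 4 and write every simplex with vertices in increasing order. Then dim K = 1 and the simplices of K are:

  0-simplices (5): [0], [1], [2], [3], [4]
  1-simplices (6): [0,1], [0,2], [0,3], [0,4], [1,3], [2,4]

so the chain groups are C_0 ≅ Z^5, C_1 ≅ Z^6.

∂_1: C_1 → C_0 is given by ∂[p,q] = [q] − [p].
The 5×6 boundary matrix has rank 4 and Smith normal form diag(1,1,1,1).

Now H_k = ker ∂_k / im ∂_{k+1}, so:

  H_0: rank C_0 − rank ∂_1 = 5 − 4 = 1, and the invariant factors of ∂_1 are all 1, so H_0 = Z.
  H_1: rank ker ∂_1 − rank ∂_2 = (6 − 4) − 0 = 2, and there is no ∂_2, so H_1 = Z^2.

As a check, the Euler characteristic is 5 − 6 = -1, which agrees with 1 − 2 = -1.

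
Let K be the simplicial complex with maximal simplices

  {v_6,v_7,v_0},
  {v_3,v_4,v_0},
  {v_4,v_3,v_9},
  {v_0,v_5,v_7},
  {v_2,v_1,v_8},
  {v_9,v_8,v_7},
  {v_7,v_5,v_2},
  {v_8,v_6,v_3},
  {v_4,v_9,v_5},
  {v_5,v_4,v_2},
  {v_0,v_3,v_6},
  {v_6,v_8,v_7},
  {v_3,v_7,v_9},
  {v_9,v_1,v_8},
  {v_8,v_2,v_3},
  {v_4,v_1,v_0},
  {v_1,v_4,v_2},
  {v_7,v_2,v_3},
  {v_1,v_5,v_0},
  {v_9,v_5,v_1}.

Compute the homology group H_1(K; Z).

H_1 = Z ⊕ Z/2.

K has 10 vertices, 30 edges, 20 triangles.
rank ∂_1 = 9, rank ∂_2 = 20 ⇒ b_1 = 30 − 9 − 20 = 1; ∂_2 has invariant factor(s) [2] giving torsion. So H_1 = Z ⊕ Z/2.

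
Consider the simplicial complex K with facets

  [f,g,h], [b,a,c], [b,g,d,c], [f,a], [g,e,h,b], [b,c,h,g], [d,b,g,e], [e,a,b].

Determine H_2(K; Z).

Take the total order a < b < c < d < e < f < g < h on the vertex set. Then K (dimension 3) consists of the simplices:

  0-simplices (8): a, b, c, d, e, f, g, h
  1-simplices (19): ab, ac, ae, af, bc, bd, be, bg, bh, cd, cg, ch, de, dg, eg, eh, fg, fh, gh
  2-simplices (15): abc, abe, bcd, bcg, bch, bde, bdg, beg, beh, bgh, cdg, cgh, deg, egh, fgh
  3-simplices (4): bcdg, bcgh, bdeg, begh

so the chain groups are C_0 ≅ Z^8, C_1 ≅ Z^19, C_2 ≅ Z^15, C_3 ≅ Z^4.

The boundary map ∂_1: C_1 → C_0 sends each edge [p,q] (with p < q) to q − p. For instance
  ∂bg = g − b.
As a 8×19 matrix over Z this has rank 7, with invariant factors (1,1,1,1,1,1,1).

Boundary ∂_2: C_2 → C_1 acts by ∂[p,q,r] = [q,r] − [p,r] + [p,q]. For instance
  ∂deg = eg − dg + de,
  ∂abc = bc − ac + ab.
The resulting 19×15 matrix has rank 11, and its Smith normal form has invariant factors (1,1,1,1,1,1,1,1,1,1,1).

∂_3: C_3 → C_2 sends each 3-simplex σ to the alternating sum Σ_i (−1)^i (σ with its i-th vertex removed). For instance
  ∂begh = egh − bgh + beh − beg,
  ∂bcgh = cgh − bgh + bch − bcg.
The 15×4 boundary matrix has rank 4 and Smith normal form diag(1,1,1,1).

Reading off H_k = ker ∂_k / im ∂_{k+1}:

  H_2: rank ker ∂_2 − rank ∂_3 = (15 − 11) − 4 = 0, and the invariant factors of ∂_3 are all 1, so H_2 = 0.

H_2 = 0.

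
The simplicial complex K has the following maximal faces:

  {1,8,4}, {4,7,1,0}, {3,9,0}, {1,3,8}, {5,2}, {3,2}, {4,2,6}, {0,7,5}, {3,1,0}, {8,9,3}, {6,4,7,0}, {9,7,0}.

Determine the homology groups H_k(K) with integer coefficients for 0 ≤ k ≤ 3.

H_0 = Z,  H_1 = Z^2,  H_2 = 0,  H_3 = 0.

We work with the vertex ordering 0 < 1 < 2 < 3 < 4 < 5 < 6 < 7 < 8 < 9. The simplices of K, each written with vertices in increasing order, are:

  0-simplices (10): [0], [1], [2], [3], [4], [5], [6], [7], [8], [9]
  1-simplices (24): (24 of them)
  2-simplices (15): [0,1,3], [0,1,4], [0,1,7], [0,3,9], [0,4,6], [0,4,7], [0,5,7], [0,6,7], [0,7,9], [1,3,8], [1,4,7], [1,4,8], [2,4,6], [3,8,9], [4,6,7]
  3-simplices (2): [0,1,4,7], [0,4,6,7]

Hence C_0 ≅ Z^10, C_1 ≅ Z^24, C_2 ≅ Z^15, C_3 ≅ Z^2.

The boundary map ∂_1: C_1 → C_0 sends each edge [p,q] (with p < q) to q − p.
The resulting 10×24 matrix has rank 9, and its Smith normal form has invariant factors (1,1,1,1,1,1,1,1,1).

∂_2: C_2 → C_1 sends each 2-simplex [p,q,r] to [q,r] − [p,r] + [p,q]. For instance
  ∂[1,4,8] = [4,8] − [1,8] + [1,4],
  ∂[1,3,8] = [3,8] − [1,8] + [1,3].
This gives a 24×15 integer matrix of rank 13; reducing to Smith normal form yields diagonal entries (1,1,1,1,1,1,1,1,1,1,1,1,1).

∂_3: C_3 → C_2 sends each 3-simplex σ to the alternating sum Σ_i (−1)^i (σ with its i-th vertex removed). For instance
  ∂[0,1,4,7] = [1,4,7] − [0,4,7] + [0,1,7] − [0,1,4],
  ∂[0,4,6,7] = [4,6,7] − [0,6,7] + [0,4,7] − [0,4,6].
The 15×2 boundary matrix has rank 2 and Smith normal form diag(1,1).

Reading off H_k = ker ∂_k / im ∂_{k+1}:

  H_0: rank C_0 − rank ∂_1 = 10 − 9 = 1, and the invariant factors of ∂_1 are all 1, so H_0 = Z.
  H_1: rank ker ∂_1 − rank ∂_2 = (24 − 9) − 13 = 2, and the invariant factors of ∂_2 are all 1, so H_1 = Z^2.
  H_2: rank ker ∂_2 − rank ∂_3 = (15 − 13) − 2 = 0, and the invariant factors of ∂_3 are all 1, so H_2 = 0.
  H_3: rank ker ∂_3 − rank ∂_4 = (2 − 2) − 0 = 0, and there is no ∂_4, so H_3 = 0.

As a check, the Euler characteristic is 10 − 24 + 15 − 2 = -1, which agrees with 1 − 2 + 0 − 0 = -1.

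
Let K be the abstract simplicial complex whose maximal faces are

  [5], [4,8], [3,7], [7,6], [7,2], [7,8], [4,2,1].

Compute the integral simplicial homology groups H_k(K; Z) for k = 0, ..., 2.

H_0 ≅ Z^2,  H_1 ≅ Z,  H_2 = 0.

Fix the vertex order 1 < 2 < 3 < 4 < 5 < 6 < 7 < 8 and write every simplex with vertices in increasing order. Then dim K = 2 and the simplices of K are:

  0-simplices (8): [1], [2], [3], [4], [5], [6], [7], [8]
  1-simplices (8): [1,2], [1,4], [2,4], [2,7], [3,7], [4,8], [6,7], [7,8]
  2-simplices (1): [1,2,4]

Hence C_0 ≅ Z^8, C_1 ≅ Z^8, C_2 ≅ Z^1.

∂_1: C_1 → C_0 is given by ∂[p,q] = [q] − [p]. For instance
  ∂[1,2] = [2] − [1].
The 8×8 boundary matrix has rank 6 and Smith normal form diag(1,1,1,1,1,1).

Boundary ∂_2: C_2 → C_1 maps a triangle to the signed sum of its edges. For instance
  ∂[1,2,4] = [2,4] − [1,4] + [1,2].
This gives a 8×1 integer matrix of rank 1; reducing to Smith normal form yields diagonal entries (1).

From H_k ≅ ker(∂_k) / im(∂_{k+1}) we obtain:

  H_0: rank C_0 − rank ∂_1 = 8 − 6 = 2, and the invariant factors of ∂_1 are all 1, so H_0 = Z^2.
  H_1: rank ker ∂_1 − rank ∂_2 = (8 − 6) − 1 = 1, and the invariant factors of ∂_2 are all 1, so H_1 = Z.
  H_2: rank ker ∂_2 − rank ∂_3 = (1 − 1) − 0 = 0, and there is no ∂_3, so H_2 = 0.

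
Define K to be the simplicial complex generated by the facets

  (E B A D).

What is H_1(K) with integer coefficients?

H_1 = 0.

Fix the vertex order A < B < D < E and write every simplex with vertices in increasing order. Then dim K = 3 and the simplices of K are:

  0-simplices (4): A, B, D, E
  1-simplices (6): AB, AD, AE, BD, BE, DE
  2-simplices (4): ABD, ABE, ADE, BDE
  3-simplices (1): ABDE

giving chain groups C_0 ≅ Z^4, C_1 ≅ Z^6, C_2 ≅ Z^4, C_3 ≅ Z^1.

Boundary ∂_1: C_1 → C_0 is given by ∂[p,q] = [q] − [p]. For instance
  ∂BD = D − B.
As a 4×6 matrix over Z this has rank 3, with invariant factors (1,1,1).

Boundary ∂_2: C_2 → C_1 acts by ∂[p,q,r] = [q,r] − [p,r] + [p,q]. For instance
  ∂ABE = BE − AE + AB,
  ∂ABD = BD − AD + AB.
As a 6×4 matrix over Z this has rank 3, with invariant factors (1,1,1).

∂_3: C_3 → C_2 sends each 3-simplex σ to the alternating sum Σ_i (−1)^i (σ with its i-th vertex removed). For instance
  ∂ABDE = BDE − ADE + ABE − ABD.
As a 4×1 matrix over Z this has rank 1, with invariant factors (1).

Computing H_k = (kernel of ∂_k) / (image of ∂_{k+1}):

  H_1: rank ker ∂_1 − rank ∂_2 = (6 − 3) − 3 = 0, and the invariant factors of ∂_2 are all 1, so H_1 ≅ 0.

(K is a triangulation of the 3-simplex.)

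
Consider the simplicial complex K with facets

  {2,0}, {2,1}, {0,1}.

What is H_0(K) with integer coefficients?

Fix the vertex order 0 < 1 < 2 and write every simplex with vertices in increasing order. Then dim K = 1 and the simplices of K are:

  0-simplices (3): [0], [1], [2]
  1-simplices (3): [0,1], [0,2], [1,2]

Hence C_0 ≅ Z^3, C_1 ≅ Z^3.

The boundary map ∂_1: C_1 → C_0 is given by ∂[p,q] = [q] − [p]. For instance
  ∂[0,1] = [1] − [0].
As a 3×3 matrix over Z this has rank 2, with invariant factors (1,1).

Reading off H_k = ker ∂_k / im ∂_{k+1}:

  H_0: rank C_0 − rank ∂_1 = 3 − 2 = 1, and the invariant factors of ∂_1 are all 1, so H_0 ≅ Z.

(K is a triangulation of the circle S^1.)

H_0 = Z.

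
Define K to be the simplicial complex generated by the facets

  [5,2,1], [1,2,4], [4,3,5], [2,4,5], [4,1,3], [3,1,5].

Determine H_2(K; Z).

K has 5 vertices, 9 edges, 6 triangles.
rank ∂_2 = 5, rank ∂_3 = 0 ⇒ b_2 = 6 − 5 − 0 = 1. So H_2 ≅ Z.

H_2 = Z.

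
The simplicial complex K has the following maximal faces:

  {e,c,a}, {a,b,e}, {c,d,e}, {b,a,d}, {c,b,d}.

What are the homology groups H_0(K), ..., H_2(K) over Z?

H_0 ≅ Z,  H_1 ≅ Z,  H_2 = 0.

Order the vertices as a < b < c < d < e. Listing each simplex with vertices in this order, K has dimension 2 with simplices:

  0-simplices (5): a, b, c, d, e
  1-simplices (10): ab, ac, ad, ae, bc, bd, be, cd, ce, de
  2-simplices (5): abd, abe, ace, bcd, cde

giving chain groups C_0 ≅ Z^5, C_1 ≅ Z^10, C_2 ≅ Z^5.

The boundary map ∂_1: C_1 → C_0 sends each edge [p,q] (with p < q) to q − p.
This gives a 5×10 integer matrix of rank 4; reducing to Smith normal form yields diagonal entries (1,1,1,1).

∂_2: C_2 → C_1 sends each 2-simplex [p,q,r] to [q,r] − [p,r] + [p,q]. For instance
  ∂ace = ce − ae + ac,
  ∂abe = be − ae + ab.
This gives a 10×5 integer matrix of rank 5; reducing to Smith normal form yields diagonal entries (1,1,1,1,1).

Now H_k = ker ∂_k / im ∂_{k+1}, so:

  H_0: rank C_0 − rank ∂_1 = 5 − 4 = 1, and the invariant factors of ∂_1 are all 1, so H_0 = Z.
  H_1: rank ker ∂_1 − rank ∂_2 = (10 − 4) − 5 = 1, and the invariant factors of ∂_2 are all 1, so H_1 = Z.
  H_2: rank ker ∂_2 − rank ∂_3 = (5 − 5) − 0 = 0, and there is no ∂_3, so H_2 = 0.

As a check, the Euler characteristic is 5 − 10 + 5 = 0, which agrees with 1 − 1 + 0 = 0.
(K is a triangulation of the Möbius band.)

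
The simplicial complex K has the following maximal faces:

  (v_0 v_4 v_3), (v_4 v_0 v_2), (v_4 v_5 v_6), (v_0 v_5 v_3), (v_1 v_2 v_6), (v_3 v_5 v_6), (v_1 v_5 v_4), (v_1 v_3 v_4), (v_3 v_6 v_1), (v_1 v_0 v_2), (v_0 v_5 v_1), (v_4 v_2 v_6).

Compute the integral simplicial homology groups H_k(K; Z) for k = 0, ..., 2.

H_0 = Z,  H_1 = Z/2,  H_2 = 0.

Order the vertices as v_0 < v_1 < v_2 < v_3 < v_4 < v_5 < v_6. Listing each simplex with vertices in this order, K has dimension 2 with simplices:

  0-simplices (7): [v_0], [v_1], [v_2], [v_3], [v_4], [v_5], [v_6]
  1-simplices (18): (18 of them)
  2-simplices (12): (12 of them)

Hence C_0 ≅ Z^7, C_1 ≅ Z^18, C_2 ≅ Z^12.

Boundary ∂_1: C_1 → C_0 sends each edge [p,q] (with p < q) to q − p.
As a 7×18 matrix over Z this has rank 6, with invariant factors (1,1,1,1,1,1).

The boundary map ∂_2: C_2 → C_1 maps a triangle to the signed sum of its edges. For instance
  ∂[v_0,v_1,v_5] = [v_1,v_5] − [v_0,v_5] + [v_0,v_1],
  ∂[v_0,v_2,v_4] = [v_2,v_4] − [v_0,v_4] + [v_0,v_2].
As a 18×12 matrix over Z this has rank 12, with invariant factors (1,1,1,1,1,1,1,1,1,1,1,2).

Now H_k = ker ∂_k / im ∂_{k+1}, so:

  H_0: rank C_0 − rank ∂_1 = 7 − 6 = 1, and the invariant factors of ∂_1 are all 1, so H_0 = Z.
  H_1: rank ker ∂_1 − rank ∂_2 = (18 − 6) − 12 = 0, and ∂_2 has invariant factor 2 > 1, so H_1 = Z/2.
  H_2: rank ker ∂_2 − rank ∂_3 = (12 − 12) − 0 = 0, and there is no ∂_3, so H_2 = 0.

(K is a triangulation of the real projective plane RP^2.)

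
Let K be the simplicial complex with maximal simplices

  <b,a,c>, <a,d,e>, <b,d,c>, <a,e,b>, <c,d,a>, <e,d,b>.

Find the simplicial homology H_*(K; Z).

Order the vertices as a < b < c < d < e. Listing each simplex with vertices in this order, K has dimension 2 with simplices:

  0-simplices (5): a, b, c, d, e
  1-simplices (9): ab, ac, ad, ae, bc, bd, be, cd, de
  2-simplices (6): abc, abe, acd, ade, bcd, bde

so the chain groups are C_0 ≅ Z^5, C_1 ≅ Z^9, C_2 ≅ Z^6.

Boundary ∂_1: C_1 → C_0 maps an edge to its endpoints' difference, ∂[p,q] = q − p.
The resulting 5×9 matrix has rank 4, and its Smith normal form has invariant factors (1,1,1,1).

∂_2: C_2 → C_1 maps a triangle to the signed sum of its edges. For instance
  ∂bcd = cd − bd + bc,
  ∂abc = bc − ac + ab.
As a 9×6 matrix over Z this has rank 5, with invariant factors (1,1,1,1,1).

Computing H_k = (kernel of ∂_k) / (image of ∂_{k+1}):

  H_0: rank C_0 − rank ∂_1 = 5 − 4 = 1, and the invariant factors of ∂_1 are all 1, so H_0 ≅ Z.
  H_1: rank ker ∂_1 − rank ∂_2 = (9 − 4) − 5 = 0, and the invariant factors of ∂_2 are all 1, so H_1 ≅ 0.
  H_2: rank ker ∂_2 − rank ∂_3 = (6 − 5) − 0 = 1, and there is no ∂_3, so H_2 ≅ Z.

H_0 = Z,  H_1 = 0,  H_2 = Z.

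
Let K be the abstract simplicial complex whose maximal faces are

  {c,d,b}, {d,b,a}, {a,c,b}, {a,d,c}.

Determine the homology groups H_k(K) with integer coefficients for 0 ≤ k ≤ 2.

H_0 ≅ Z,  H_1 = 0,  H_2 ≅ Z.

We work with the vertex ordering a < b < c < d. The simplices of K, each written with vertices in increasing order, are:

  0-simplices (4): a, b, c, d
  1-simplices (6): ab, ac, ad, bc, bd, cd
  2-simplices (4): abc, abd, acd, bcd

Hence C_0 ≅ Z^4, C_1 ≅ Z^6, C_2 ≅ Z^4.

∂_1: C_1 → C_0 sends each edge [p,q] (with p < q) to q − p. For instance
  ∂bc = c − b.
This gives a 4×6 integer matrix of rank 3; reducing to Smith normal form yields diagonal entries (1,1,1).

∂_2: C_2 → C_1 acts by ∂[p,q,r] = [q,r] − [p,r] + [p,q]. For instance
  ∂abc = bc − ac + ab,
  ∂bcd = cd − bd + bc.
As a 6×4 matrix over Z this has rank 3, with invariant factors (1,1,1).

Computing H_k = (kernel of ∂_k) / (image of ∂_{k+1}):

  H_0: rank C_0 − rank ∂_1 = 4 − 3 = 1, and the invariant factors of ∂_1 are all 1, so H_0 ≅ Z.
  H_1: rank ker ∂_1 − rank ∂_2 = (6 − 3) − 3 = 0, and the invariant factors of ∂_2 are all 1, so H_1 ≅ 0.
  H_2: rank ker ∂_2 − rank ∂_3 = (4 − 3) − 0 = 1, and there is no ∂_3, so H_2 ≅ Z.

As a check, the Euler characteristic is 4 − 6 + 4 = 2, which agrees with 1 − 0 + 1 = 2.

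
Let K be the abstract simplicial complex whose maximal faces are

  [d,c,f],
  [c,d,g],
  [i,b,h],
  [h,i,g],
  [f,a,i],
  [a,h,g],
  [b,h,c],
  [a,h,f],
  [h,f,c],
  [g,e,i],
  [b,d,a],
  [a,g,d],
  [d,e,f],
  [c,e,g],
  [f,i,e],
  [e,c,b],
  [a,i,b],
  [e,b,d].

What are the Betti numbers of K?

K has 9 vertices, 27 edges, 18 triangles.
rank ∂_0 = 0, rank ∂_1 = 8 ⇒ b_0 = 9 − 0 − 8 = 1; all invariant factors of ∂_1 are 1 so no torsion. So H_0 = Z.
rank ∂_1 = 8, rank ∂_2 = 18 ⇒ b_1 = 27 − 8 − 18 = 1; ∂_2 has invariant factor(s) [2] giving torsion. So H_1 = Z ⊕ Z/2.
rank ∂_2 = 18, rank ∂_3 = 0 ⇒ b_2 = 18 − 18 − 0 = 0. So H_2 = 0.

b_0 = 1, b_1 = 1, b_2 = 0.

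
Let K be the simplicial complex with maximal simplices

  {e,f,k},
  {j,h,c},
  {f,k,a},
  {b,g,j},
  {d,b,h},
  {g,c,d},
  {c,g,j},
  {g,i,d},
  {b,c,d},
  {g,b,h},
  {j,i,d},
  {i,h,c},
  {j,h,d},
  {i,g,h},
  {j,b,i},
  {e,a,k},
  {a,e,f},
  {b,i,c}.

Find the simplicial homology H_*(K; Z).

K has 11 vertices, 27 edges, 18 triangles.
rank ∂_0 = 0, rank ∂_1 = 9 ⇒ b_0 = 11 − 0 − 9 = 2; all invariant factors of ∂_1 are 1 so no torsion. So H_0 = Z^2.
rank ∂_1 = 9, rank ∂_2 = 16 ⇒ b_1 = 27 − 9 − 16 = 2; all invariant factors of ∂_2 are 1 so no torsion. So H_1 = Z^2.
rank ∂_2 = 16, rank ∂_3 = 0 ⇒ b_2 = 18 − 16 − 0 = 2. So H_2 = Z^2.

H_0 ≅ Z^2,  H_1 ≅ Z^2,  H_2 ≅ Z^2.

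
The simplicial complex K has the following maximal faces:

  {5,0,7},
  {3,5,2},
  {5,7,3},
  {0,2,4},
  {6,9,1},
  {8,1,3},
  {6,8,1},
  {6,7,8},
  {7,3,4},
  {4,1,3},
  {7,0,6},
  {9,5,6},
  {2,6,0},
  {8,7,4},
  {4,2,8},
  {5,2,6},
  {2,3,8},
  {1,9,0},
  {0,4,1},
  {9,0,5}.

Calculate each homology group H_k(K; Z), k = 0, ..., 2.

H_0 ≅ Z,  H_1 ≅ Z × Z/2,  H_2 = 0.

Order the vertices as 0 < 1 < 2 < 3 < 4 < 5 < 6 < 7 < 8 < 9. Listing each simplex with vertices in this order, K has dimension 2 with simplices:

  0-simplices (10): [0], [1], [2], [3], [4], [5], [6], [7], [8], [9]
  1-simplices (30): (30 of them)
  2-simplices (20): (20 of them)

so the chain groups are C_0 ≅ Z^10, C_1 ≅ Z^30, C_2 ≅ Z^20.

∂_1: C_1 → C_0 is given by ∂[p,q] = [q] − [p]. For instance
  ∂[5,6] = [6] − [5].
As a 10×30 matrix over Z this has rank 9, with invariant factors (1,1,1,1,1,1,1,1,1).

The boundary map ∂_2: C_2 → C_1 sends each 2-simplex [p,q,r] to [q,r] − [p,r] + [p,q]. For instance
  ∂[0,5,9] = [5,9] − [0,9] + [0,5],
  ∂[0,1,4] = [1,4] − [0,4] + [0,1].
The 30×20 boundary matrix has rank 20 and Smith normal form diag(1,1,1,1,1,1,1,1,1,1,1,1,1,1,1,1,1,1,1,2).

From H_k ≅ ker(∂_k) / im(∂_{k+1}) we obtain:

  H_0: rank C_0 − rank ∂_1 = 10 − 9 = 1, and the invariant factors of ∂_1 are all 1, so H_0 = Z.
  H_1: rank ker ∂_1 − rank ∂_2 = (30 − 9) − 20 = 1, and ∂_2 has invariant factor 2 > 1, so H_1 = Z × Z/2.
  H_2: rank ker ∂_2 − rank ∂_3 = (20 − 20) − 0 = 0, and there is no ∂_3, so H_2 = 0.

As a check, the Euler characteristic is 10 − 30 + 20 = 0, which agrees with 1 − 1 + 0 = 0.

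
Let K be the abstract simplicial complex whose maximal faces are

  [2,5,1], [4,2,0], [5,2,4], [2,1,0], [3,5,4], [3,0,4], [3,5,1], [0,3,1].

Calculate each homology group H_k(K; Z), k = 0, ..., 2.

H_0 = Z,  H_1 = 0,  H_2 = Z.

K has 6 vertices, 12 edges, 8 triangles.
rank ∂_0 = 0, rank ∂_1 = 5 ⇒ b_0 = 6 − 0 − 5 = 1; all invariant factors of ∂_1 are 1 so no torsion. So H_0 ≅ Z.
rank ∂_1 = 5, rank ∂_2 = 7 ⇒ b_1 = 12 − 5 − 7 = 0; all invariant factors of ∂_2 are 1 so no torsion. So H_1 ≅ 0.
rank ∂_2 = 7, rank ∂_3 = 0 ⇒ b_2 = 8 − 7 − 0 = 1. So H_2 ≅ Z.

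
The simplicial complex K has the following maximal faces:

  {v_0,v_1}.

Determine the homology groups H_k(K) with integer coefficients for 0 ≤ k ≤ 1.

K has 2 vertices, 1 edge.
rank ∂_0 = 0, rank ∂_1 = 1 ⇒ b_0 = 2 − 0 − 1 = 1; all invariant factors of ∂_1 are 1 so no torsion. So H_0 ≅ Z.
rank ∂_1 = 1, rank ∂_2 = 0 ⇒ b_1 = 1 − 1 − 0 = 0. So H_1 ≅ 0.

H_0 = Z,  H_1 = 0.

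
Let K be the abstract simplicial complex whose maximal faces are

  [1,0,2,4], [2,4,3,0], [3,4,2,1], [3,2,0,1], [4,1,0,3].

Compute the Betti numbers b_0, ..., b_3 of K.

b_0 = 1, b_1 = 0, b_2 = 0, b_3 = 1.

Fix the vertex order 0 < 1 < 2 < 3 < 4 and write every simplex with vertices in increasing order. Then dim K = 3 and the simplices of K are:

  0-simplices (5): [0], [1], [2], [3], [4]
  1-simplices (10): [0,1], [0,2], [0,3], [0,4], [1,2], [1,3], [1,4], [2,3], [2,4], [3,4]
  2-simplices (10): [0,1,2], [0,1,3], [0,1,4], [0,2,3], [0,2,4], [0,3,4], [1,2,3], [1,2,4], [1,3,4], [2,3,4]
  3-simplices (5): [0,1,2,3], [0,1,2,4], [0,1,3,4], [0,2,3,4], [1,2,3,4]

giving chain groups C_0 ≅ Z^5, C_1 ≅ Z^10, C_2 ≅ Z^10, C_3 ≅ Z^5.

∂_1: C_1 → C_0 is given by ∂[p,q] = [q] − [p]. For instance
  ∂[0,4] = [4] − [0].
The 5×10 boundary matrix has rank 4 and Smith normal form diag(1,1,1,1).

The boundary map ∂_2: C_2 → C_1 sends each 2-simplex [p,q,r] to [q,r] − [p,r] + [p,q]. For instance
  ∂[0,1,2] = [1,2] − [0,2] + [0,1],
  ∂[0,3,4] = [3,4] − [0,4] + [0,3].
As a 10×10 matrix over Z this has rank 6, with invariant factors (1,1,1,1,1,1).

The boundary map ∂_3: C_3 → C_2 sends each 3-simplex σ to the alternating sum Σ_i (−1)^i (σ with its i-th vertex removed). For instance
  ∂[0,1,2,4] = [1,2,4] − [0,2,4] + [0,1,4] − [0,1,2],
  ∂[0,1,2,3] = [1,2,3] − [0,2,3] + [0,1,3] − [0,1,2].
This gives a 10×5 integer matrix of rank 4; reducing to Smith normal form yields diagonal entries (1,1,1,1).

Computing H_k = (kernel of ∂_k) / (image of ∂_{k+1}):

  H_0: rank C_0 − rank ∂_1 = 5 − 4 = 1, and the invariant factors of ∂_1 are all 1, so H_0 ≅ Z.
  H_1: rank ker ∂_1 − rank ∂_2 = (10 − 4) − 6 = 0, and the invariant factors of ∂_2 are all 1, so H_1 ≅ 0.
  H_2: rank ker ∂_2 − rank ∂_3 = (10 − 6) − 4 = 0, and the invariant factors of ∂_3 are all 1, so H_2 ≅ 0.
  H_3: rank ker ∂_3 − rank ∂_4 = (5 − 4) − 0 = 1, and there is no ∂_4, so H_3 ≅ Z.

(K is a triangulation of the 3-sphere S^3.)

Hence the Betti numbers are b_0 = 1, b_1 = 0, b_2 = 0, b_3 = 1.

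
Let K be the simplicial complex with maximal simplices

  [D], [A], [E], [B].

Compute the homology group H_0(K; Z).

Fix the vertex order A < B < D < E and write every simplex with vertices in increasing order. Then dim K = 0 and the simplices of K are:

  0-simplices (4): A, B, D, E

Hence C_0 ≅ Z^4.

Computing H_k = (kernel of ∂_k) / (image of ∂_{k+1}):

  H_0: rank C_0 − rank ∂_1 = 4 − 0 = 4, and there is no ∂_1, so H_0 = Z^4.

(K is a triangulation of a set of 4 points.)

H_0 ≅ Z^4.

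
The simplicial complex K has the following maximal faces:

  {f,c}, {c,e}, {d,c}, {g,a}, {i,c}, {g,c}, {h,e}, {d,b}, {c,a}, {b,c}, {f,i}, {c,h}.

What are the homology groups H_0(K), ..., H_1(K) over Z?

We work with the vertex ordering a < b < c < d < e < f < g < h < i. The simplices of K, each written with vertices in increasing order, are:

  0-simplices (9): a, b, c, d, e, f, g, h, i
  1-simplices (12): ac, ag, bc, bd, cd, ce, cf, cg, ch, ci, eh, fi

giving chain groups C_0 ≅ Z^9, C_1 ≅ Z^12.

Boundary ∂_1: C_1 → C_0 sends each edge [p,q] (with p < q) to q − p. For instance
  ∂eh = h − e.
This gives a 9×12 integer matrix of rank 8; reducing to Smith normal form yields diagonal entries (1,1,1,1,1,1,1,1).

Reading off H_k = ker ∂_k / im ∂_{k+1}:

  H_0: rank C_0 − rank ∂_1 = 9 − 8 = 1, and the invariant factors of ∂_1 are all 1, so H_0 = Z.
  H_1: rank ker ∂_1 − rank ∂_2 = (12 − 8) − 0 = 4, and there is no ∂_2, so H_1 = Z^4.

(K is a triangulation of a wedge of 4 circles.)

H_0 = Z,  H_1 = Z^4.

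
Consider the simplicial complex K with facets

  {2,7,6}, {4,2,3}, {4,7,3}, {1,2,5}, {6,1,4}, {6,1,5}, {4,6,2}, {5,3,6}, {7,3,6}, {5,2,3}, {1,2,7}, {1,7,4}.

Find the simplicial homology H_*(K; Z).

We work with the vertex ordering 1 < 2 < 3 < 4 < 5 < 6 < 7. The simplices of K, each written with vertices in increasing order, are:

  0-simplices (7): [1], [2], [3], [4], [5], [6], [7]
  1-simplices (18): [1,2], [1,4], [1,5], [1,6], [1,7], [2,3], [2,4], [2,5], [2,6], [2,7], [3,4], [3,5], [3,6], [3,7], [4,6], [4,7], [5,6], [6,7]
  2-simplices (12): [1,2,5], [1,2,7], [1,4,6], [1,4,7], [1,5,6], [2,3,4], [2,3,5], [2,4,6], [2,6,7], [3,4,7], [3,5,6], [3,6,7]

Hence C_0 ≅ Z^7, C_1 ≅ Z^18, C_2 ≅ Z^12.

The boundary map ∂_1: C_1 → C_0 maps an edge to its endpoints' difference, ∂[p,q] = q − p.
The resulting 7×18 matrix has rank 6, and its Smith normal form has invariant factors (1,1,1,1,1,1).

Boundary ∂_2: C_2 → C_1 sends each 2-simplex [p,q,r] to [q,r] − [p,r] + [p,q]. For instance
  ∂[3,5,6] = [5,6] − [3,6] + [3,5],
  ∂[1,4,6] = [4,6] − [1,6] + [1,4].
The 18×12 boundary matrix has rank 12 and Smith normal form diag(1,1,1,1,1,1,1,1,1,1,1,2).

Computing H_k = (kernel of ∂_k) / (image of ∂_{k+1}):

  H_0: rank C_0 − rank ∂_1 = 7 − 6 = 1, and the invariant factors of ∂_1 are all 1, so H_0 ≅ Z.
  H_1: rank ker ∂_1 − rank ∂_2 = (18 − 6) − 12 = 0, and ∂_2 has invariant factor 2 > 1, so H_1 ≅ Z/2.
  H_2: rank ker ∂_2 − rank ∂_3 = (12 − 12) − 0 = 0, and there is no ∂_3, so H_2 ≅ 0.

As a check, the Euler characteristic is 7 − 18 + 12 = 1, which agrees with 1 − 0 + 0 = 1.

H_0 = Z,  H_1 = Z/2,  H_2 = 0.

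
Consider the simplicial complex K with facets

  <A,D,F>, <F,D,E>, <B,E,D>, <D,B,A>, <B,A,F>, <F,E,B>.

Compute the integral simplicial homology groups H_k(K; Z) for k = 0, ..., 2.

Fix the vertex order A < B < D < E < F and write every simplex with vertices in increasing order. Then dim K = 2 and the simplices of K are:

  0-simplices (5): A, B, D, E, F
  1-simplices (9): AB, AD, AF, BD, BE, BF, DE, DF, EF
  2-simplices (6): ABD, ABF, ADF, BDE, BEF, DEF

Hence C_0 ≅ Z^5, C_1 ≅ Z^9, C_2 ≅ Z^6.

Boundary ∂_1: C_1 → C_0 sends each edge [p,q] (with p < q) to q − p.
This gives a 5×9 integer matrix of rank 4; reducing to Smith normal form yields diagonal entries (1,1,1,1).

The boundary map ∂_2: C_2 → C_1 sends each 2-simplex [p,q,r] to [q,r] − [p,r] + [p,q]. For instance
  ∂ABF = BF − AF + AB,
  ∂ABD = BD − AD + AB.
The resulting 9×6 matrix has rank 5, and its Smith normal form has invariant factors (1,1,1,1,1).

Now H_k = ker ∂_k / im ∂_{k+1}, so:

  H_0: rank C_0 − rank ∂_1 = 5 − 4 = 1, and the invariant factors of ∂_1 are all 1, so H_0 ≅ Z.
  H_1: rank ker ∂_1 − rank ∂_2 = (9 − 4) − 5 = 0, and the invariant factors of ∂_2 are all 1, so H_1 ≅ 0.
  H_2: rank ker ∂_2 − rank ∂_3 = (6 − 5) − 0 = 1, and there is no ∂_3, so H_2 ≅ Z.

As a check, the Euler characteristic is 5 − 9 + 6 = 2, which agrees with 1 − 0 + 1 = 2.
(K is a triangulation of the 2-sphere S^2.)

H_0 = Z,  H_1 = 0,  H_2 = Z.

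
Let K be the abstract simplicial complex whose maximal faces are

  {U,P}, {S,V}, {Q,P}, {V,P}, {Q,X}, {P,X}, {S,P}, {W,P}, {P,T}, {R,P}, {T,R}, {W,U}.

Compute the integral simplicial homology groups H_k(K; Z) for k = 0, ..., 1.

K has 9 vertices, 12 edges.
rank ∂_0 = 0, rank ∂_1 = 8 ⇒ b_0 = 9 − 0 − 8 = 1; all invariant factors of ∂_1 are 1 so no torsion. So H_0 ≅ Z.
rank ∂_1 = 8, rank ∂_2 = 0 ⇒ b_1 = 12 − 8 − 0 = 4. So H_1 ≅ Z^4.

H_0 = Z,  H_1 = Z^4.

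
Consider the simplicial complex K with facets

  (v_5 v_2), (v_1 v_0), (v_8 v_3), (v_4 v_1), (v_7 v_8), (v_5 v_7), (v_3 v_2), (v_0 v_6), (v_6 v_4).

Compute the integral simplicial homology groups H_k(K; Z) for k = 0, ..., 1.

H_0 = Z^2,  H_1 = Z^2.

Order the vertices as v_0 < v_1 < v_2 < v_3 < v_4 < v_5 < v_6 < v_7 < v_8. Listing each simplex with vertices in this order, K has dimension 1 with simplices:

  0-simplices (9): [v_0], [v_1], [v_2], [v_3], [v_4], [v_5], [v_6], [v_7], [v_8]
  1-simplices (9): [v_0,v_1], [v_0,v_6], [v_1,v_4], [v_2,v_3], [v_2,v_5], [v_3,v_8], [v_4,v_6], [v_5,v_7], [v_7,v_8]

Hence C_0 ≅ Z^9, C_1 ≅ Z^9.

Boundary ∂_1: C_1 → C_0 sends each edge [p,q] (with p < q) to q − p.
This gives a 9×9 integer matrix of rank 7; reducing to Smith normal form yields diagonal entries (1,1,1,1,1,1,1).

From H_k ≅ ker(∂_k) / im(∂_{k+1}) we obtain:

  H_0: rank C_0 − rank ∂_1 = 9 − 7 = 2, and the invariant factors of ∂_1 are all 1, so H_0 ≅ Z^2.
  H_1: rank ker ∂_1 − rank ∂_2 = (9 − 7) − 0 = 2, and there is no ∂_2, so H_1 ≅ Z^2.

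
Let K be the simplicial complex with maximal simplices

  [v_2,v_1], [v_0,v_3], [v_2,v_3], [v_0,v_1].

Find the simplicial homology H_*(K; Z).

K has 4 vertices, 4 edges.
rank ∂_0 = 0, rank ∂_1 = 3 ⇒ b_0 = 4 − 0 − 3 = 1; all invariant factors of ∂_1 are 1 so no torsion. So H_0 ≅ Z.
rank ∂_1 = 3, rank ∂_2 = 0 ⇒ b_1 = 4 − 3 − 0 = 1. So H_1 ≅ Z.

H_0 ≅ Z,  H_1 ≅ Z.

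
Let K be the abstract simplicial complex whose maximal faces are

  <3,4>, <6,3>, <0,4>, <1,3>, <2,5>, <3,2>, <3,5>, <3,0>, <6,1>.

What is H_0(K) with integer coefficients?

H_0 ≅ Z.

Fix the vertex order 0 < 1 < 2 < 3 < 4 < 5 < 6 and write every simplex with vertices in increasing order. Then dim K = 1 and the simplices of K are:

  0-simplices (7): [0], [1], [2], [3], [4], [5], [6]
  1-simplices (9): [0,3], [0,4], [1,3], [1,6], [2,3], [2,5], [3,4], [3,5], [3,6]

giving chain groups C_0 ≅ Z^7, C_1 ≅ Z^9.

The boundary map ∂_1: C_1 → C_0 is given by ∂[p,q] = [q] − [p].
This gives a 7×9 integer matrix of rank 6; reducing to Smith normal form yields diagonal entries (1,1,1,1,1,1).

Computing H_k = (kernel of ∂_k) / (image of ∂_{k+1}):

  H_0: rank C_0 − rank ∂_1 = 7 − 6 = 1, and the invariant factors of ∂_1 are all 1, so H_0 = Z.

(K is a triangulation of a wedge of 3 circles.)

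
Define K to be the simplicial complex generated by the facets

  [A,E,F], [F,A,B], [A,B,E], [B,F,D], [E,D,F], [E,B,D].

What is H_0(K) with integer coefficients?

Fix the vertex order A < B < D < E < F and write every simplex with vertices in increasing order. Then dim K = 2 and the simplices of K are:

  0-simplices (5): A, B, D, E, F
  1-simplices (9): AB, AE, AF, BD, BE, BF, DE, DF, EF
  2-simplices (6): ABE, ABF, AEF, BDE, BDF, DEF

Hence C_0 ≅ Z^5, C_1 ≅ Z^9, C_2 ≅ Z^6.

∂_1: C_1 → C_0 sends each edge [p,q] (with p < q) to q − p. For instance
  ∂DE = E − D.
As a 5×9 matrix over Z this has rank 4, with invariant factors (1,1,1,1).

∂_2: C_2 → C_1 sends each 2-simplex [p,q,r] to [q,r] − [p,r] + [p,q]. For instance
  ∂ABE = BE − AE + AB,
  ∂BDE = DE − BE + BD.
The 9×6 boundary matrix has rank 5 and Smith normal form diag(1,1,1,1,1).

Computing H_k = (kernel of ∂_k) / (image of ∂_{k+1}):

  H_0: rank C_0 − rank ∂_1 = 5 − 4 = 1, and the invariant factors of ∂_1 are all 1, so H_0 = Z.

H_0 ≅ Z.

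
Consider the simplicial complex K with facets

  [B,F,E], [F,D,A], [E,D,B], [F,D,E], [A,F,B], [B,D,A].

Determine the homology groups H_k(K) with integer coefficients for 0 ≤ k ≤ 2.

We work with the vertex ordering A < B < D < E < F. The simplices of K, each written with vertices in increasing order, are:

  0-simplices (5): A, B, D, E, F
  1-simplices (9): AB, AD, AF, BD, BE, BF, DE, DF, EF
  2-simplices (6): ABD, ABF, ADF, BDE, BEF, DEF

Hence C_0 ≅ Z^5, C_1 ≅ Z^9, C_2 ≅ Z^6.

Boundary ∂_1: C_1 → C_0 sends each edge [p,q] (with p < q) to q − p.
This gives a 5×9 integer matrix of rank 4; reducing to Smith normal form yields diagonal entries (1,1,1,1).

Boundary ∂_2: C_2 → C_1 maps a triangle to the signed sum of its edges. For instance
  ∂ABF = BF − AF + AB,
  ∂ADF = DF − AF + AD.
As a 9×6 matrix over Z this has rank 5, with invariant factors (1,1,1,1,1).

Reading off H_k = ker ∂_k / im ∂_{k+1}:

  H_0: rank C_0 − rank ∂_1 = 5 − 4 = 1, and the invariant factors of ∂_1 are all 1, so H_0 = Z.
  H_1: rank ker ∂_1 − rank ∂_2 = (9 − 4) − 5 = 0, and the invariant factors of ∂_2 are all 1, so H_1 = 0.
  H_2: rank ker ∂_2 − rank ∂_3 = (6 − 5) − 0 = 1, and there is no ∂_3, so H_2 = Z.

H_0 = Z,  H_1 = 0,  H_2 = Z.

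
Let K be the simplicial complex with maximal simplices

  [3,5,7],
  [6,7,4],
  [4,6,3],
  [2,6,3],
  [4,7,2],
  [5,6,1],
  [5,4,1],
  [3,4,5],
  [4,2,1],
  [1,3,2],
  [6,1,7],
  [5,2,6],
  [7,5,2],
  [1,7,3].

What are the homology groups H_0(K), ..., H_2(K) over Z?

Order the vertices as 1 < 2 < 3 < 4 < 5 < 6 < 7. Listing each simplex with vertices in this order, K has dimension 2 with simplices:

  0-simplices (7): [1], [2], [3], [4], [5], [6], [7]
  1-simplices (21): [1,2], [1,3], [1,4], [1,5], [1,6], [1,7], [2,3], [2,4], [2,5], [2,6], [2,7], [3,4], [3,5], [3,6], [3,7], [4,5], [4,6], [4,7], [5,6], [5,7], [6,7]
  2-simplices (14): [1,2,3], [1,2,4], [1,3,7], [1,4,5], [1,5,6], [1,6,7], [2,3,6], [2,4,7], [2,5,6], [2,5,7], [3,4,5], [3,4,6], [3,5,7], [4,6,7]

giving chain groups C_0 ≅ Z^7, C_1 ≅ Z^21, C_2 ≅ Z^14.

∂_1: C_1 → C_0 is given by ∂[p,q] = [q] − [p]. For instance
  ∂[6,7] = [7] − [6].
As a 7×21 matrix over Z this has rank 6, with invariant factors (1,1,1,1,1,1).

Boundary ∂_2: C_2 → C_1 acts by ∂[p,q,r] = [q,r] − [p,r] + [p,q]. For instance
  ∂[2,3,6] = [3,6] − [2,6] + [2,3],
  ∂[3,4,5] = [4,5] − [3,5] + [3,4].
As a 21×14 matrix over Z this has rank 13, with invariant factors (1,1,1,1,1,1,1,1,1,1,1,1,1).

Computing H_k = (kernel of ∂_k) / (image of ∂_{k+1}):

  H_0: rank C_0 − rank ∂_1 = 7 − 6 = 1, and the invariant factors of ∂_1 are all 1, so H_0 = Z.
  H_1: rank ker ∂_1 − rank ∂_2 = (21 − 6) − 13 = 2, and the invariant factors of ∂_2 are all 1, so H_1 = Z^2.
  H_2: rank ker ∂_2 − rank ∂_3 = (14 − 13) − 0 = 1, and there is no ∂_3, so H_2 = Z.

H_0 ≅ Z,  H_1 ≅ Z^2,  H_2 ≅ Z.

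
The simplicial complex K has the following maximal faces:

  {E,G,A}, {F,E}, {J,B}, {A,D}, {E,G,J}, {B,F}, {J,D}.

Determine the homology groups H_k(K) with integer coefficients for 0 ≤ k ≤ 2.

K has 7 vertices, 10 edges, 2 triangles.
rank ∂_0 = 0, rank ∂_1 = 6 ⇒ b_0 = 7 − 0 − 6 = 1; all invariant factors of ∂_1 are 1 so no torsion. So H_0 = Z.
rank ∂_1 = 6, rank ∂_2 = 2 ⇒ b_1 = 10 − 6 − 2 = 2; all invariant factors of ∂_2 are 1 so no torsion. So H_1 = Z^2.
rank ∂_2 = 2, rank ∂_3 = 0 ⇒ b_2 = 2 − 2 − 0 = 0. So H_2 = 0.

H_0 ≅ Z,  H_1 ≅ Z^2,  H_2 = 0.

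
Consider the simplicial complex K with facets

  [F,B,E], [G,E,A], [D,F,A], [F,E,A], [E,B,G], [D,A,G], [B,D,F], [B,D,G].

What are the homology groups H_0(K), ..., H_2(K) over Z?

Order the vertices as A < B < D < E < F < G. Listing each simplex with vertices in this order, K has dimension 2 with simplices:

  0-simplices (6): A, B, D, E, F, G
  1-simplices (12): AD, AE, AF, AG, BD, BE, BF, BG, DF, DG, EF, EG
  2-simplices (8): ADF, ADG, AEF, AEG, BDF, BDG, BEF, BEG

so the chain groups are C_0 ≅ Z^6, C_1 ≅ Z^12, C_2 ≅ Z^8.

Boundary ∂_1: C_1 → C_0 maps an edge to its endpoints' difference, ∂[p,q] = q − p.
As a 6×12 matrix over Z this has rank 5, with invariant factors (1,1,1,1,1).

∂_2: C_2 → C_1 sends each 2-simplex [p,q,r] to [q,r] − [p,r] + [p,q]. For instance
  ∂BDG = DG − BG + BD,
  ∂BDF = DF − BF + BD.
The 12×8 boundary matrix has rank 7 and Smith normal form diag(1,1,1,1,1,1,1).

From H_k ≅ ker(∂_k) / im(∂_{k+1}) we obtain:

  H_0: rank C_0 − rank ∂_1 = 6 − 5 = 1, and the invariant factors of ∂_1 are all 1, so H_0 ≅ Z.
  H_1: rank ker ∂_1 − rank ∂_2 = (12 − 5) − 7 = 0, and the invariant factors of ∂_2 are all 1, so H_1 ≅ 0.
  H_2: rank ker ∂_2 − rank ∂_3 = (8 − 7) − 0 = 1, and there is no ∂_3, so H_2 ≅ Z.

H_0 ≅ Z,  H_1 = 0,  H_2 ≅ Z.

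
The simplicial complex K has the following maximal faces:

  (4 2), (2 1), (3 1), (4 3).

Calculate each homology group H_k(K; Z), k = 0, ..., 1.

H_0 = Z,  H_1 = Z.

K has 4 vertices, 4 edges.
rank ∂_0 = 0, rank ∂_1 = 3 ⇒ b_0 = 4 − 0 − 3 = 1; all invariant factors of ∂_1 are 1 so no torsion. So H_0 = Z.
rank ∂_1 = 3, rank ∂_2 = 0 ⇒ b_1 = 4 − 3 − 0 = 1. So H_1 = Z.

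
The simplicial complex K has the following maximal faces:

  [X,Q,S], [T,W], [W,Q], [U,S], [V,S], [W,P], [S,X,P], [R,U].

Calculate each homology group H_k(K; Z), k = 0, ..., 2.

H_0 ≅ Z,  H_1 ≅ Z,  H_2 = 0.

We work with the vertex ordering P < Q < R < S < T < U < V < W < X. The simplices of K, each written with vertices in increasing order, are:

  0-simplices (9): P, Q, R, S, T, U, V, W, X
  1-simplices (11): PS, PW, PX, QS, QW, QX, RU, SU, SV, SX, TW
  2-simplices (2): PSX, QSX

Hence C_0 ≅ Z^9, C_1 ≅ Z^11, C_2 ≅ Z^2.

Boundary ∂_1: C_1 → C_0 is given by ∂[p,q] = [q] − [p]. For instance
  ∂SX = X − S.
This gives a 9×11 integer matrix of rank 8; reducing to Smith normal form yields diagonal entries (1,1,1,1,1,1,1,1).

Boundary ∂_2: C_2 → C_1 maps a triangle to the signed sum of its edges. For instance
  ∂PSX = SX − PX + PS,
  ∂QSX = SX − QX + QS.
As a 11×2 matrix over Z this has rank 2, with invariant factors (1,1).

From H_k ≅ ker(∂_k) / im(∂_{k+1}) we obtain:

  H_0: rank C_0 − rank ∂_1 = 9 − 8 = 1, and the invariant factors of ∂_1 are all 1, so H_0 ≅ Z.
  H_1: rank ker ∂_1 − rank ∂_2 = (11 − 8) − 2 = 1, and the invariant factors of ∂_2 are all 1, so H_1 ≅ Z.
  H_2: rank ker ∂_2 − rank ∂_3 = (2 − 2) − 0 = 0, and there is no ∂_3, so H_2 ≅ 0.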